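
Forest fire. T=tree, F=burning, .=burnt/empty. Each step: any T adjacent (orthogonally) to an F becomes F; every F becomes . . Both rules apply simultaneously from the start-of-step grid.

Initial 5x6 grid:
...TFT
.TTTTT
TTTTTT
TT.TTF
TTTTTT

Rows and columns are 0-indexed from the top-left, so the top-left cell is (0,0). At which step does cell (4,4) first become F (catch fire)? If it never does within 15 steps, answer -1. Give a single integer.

Step 1: cell (4,4)='T' (+6 fires, +2 burnt)
Step 2: cell (4,4)='F' (+5 fires, +6 burnt)
  -> target ignites at step 2
Step 3: cell (4,4)='.' (+3 fires, +5 burnt)
Step 4: cell (4,4)='.' (+3 fires, +3 burnt)
Step 5: cell (4,4)='.' (+2 fires, +3 burnt)
Step 6: cell (4,4)='.' (+3 fires, +2 burnt)
Step 7: cell (4,4)='.' (+1 fires, +3 burnt)
Step 8: cell (4,4)='.' (+0 fires, +1 burnt)
  fire out at step 8

2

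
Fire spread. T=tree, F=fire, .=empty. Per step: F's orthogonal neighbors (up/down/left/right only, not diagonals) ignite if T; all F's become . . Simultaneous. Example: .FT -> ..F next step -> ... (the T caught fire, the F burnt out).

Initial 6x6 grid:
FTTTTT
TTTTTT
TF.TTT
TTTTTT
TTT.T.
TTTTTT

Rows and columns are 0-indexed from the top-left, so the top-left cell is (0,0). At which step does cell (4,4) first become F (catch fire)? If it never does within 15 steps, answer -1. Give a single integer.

Step 1: cell (4,4)='T' (+5 fires, +2 burnt)
Step 2: cell (4,4)='T' (+5 fires, +5 burnt)
Step 3: cell (4,4)='T' (+6 fires, +5 burnt)
Step 4: cell (4,4)='T' (+6 fires, +6 burnt)
Step 5: cell (4,4)='F' (+6 fires, +6 burnt)
  -> target ignites at step 5
Step 6: cell (4,4)='.' (+2 fires, +6 burnt)
Step 7: cell (4,4)='.' (+1 fires, +2 burnt)
Step 8: cell (4,4)='.' (+0 fires, +1 burnt)
  fire out at step 8

5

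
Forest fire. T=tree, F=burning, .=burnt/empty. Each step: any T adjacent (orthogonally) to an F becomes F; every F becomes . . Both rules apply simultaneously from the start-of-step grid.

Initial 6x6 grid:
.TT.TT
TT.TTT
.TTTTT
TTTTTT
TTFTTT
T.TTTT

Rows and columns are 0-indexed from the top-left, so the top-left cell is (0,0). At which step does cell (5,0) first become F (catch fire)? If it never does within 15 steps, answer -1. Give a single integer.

Step 1: cell (5,0)='T' (+4 fires, +1 burnt)
Step 2: cell (5,0)='T' (+6 fires, +4 burnt)
Step 3: cell (5,0)='F' (+7 fires, +6 burnt)
  -> target ignites at step 3
Step 4: cell (5,0)='.' (+5 fires, +7 burnt)
Step 5: cell (5,0)='.' (+4 fires, +5 burnt)
Step 6: cell (5,0)='.' (+3 fires, +4 burnt)
Step 7: cell (5,0)='.' (+1 fires, +3 burnt)
Step 8: cell (5,0)='.' (+0 fires, +1 burnt)
  fire out at step 8

3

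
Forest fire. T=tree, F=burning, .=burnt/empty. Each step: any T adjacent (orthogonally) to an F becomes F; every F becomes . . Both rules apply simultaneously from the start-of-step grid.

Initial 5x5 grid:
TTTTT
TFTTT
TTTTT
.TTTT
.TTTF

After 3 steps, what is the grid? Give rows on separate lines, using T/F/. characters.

Step 1: 6 trees catch fire, 2 burn out
  TFTTT
  F.FTT
  TFTTT
  .TTTF
  .TTF.
Step 2: 9 trees catch fire, 6 burn out
  F.FTT
  ...FT
  F.FTF
  .FTF.
  .TF..
Step 3: 5 trees catch fire, 9 burn out
  ...FT
  ....F
  ...F.
  ..F..
  .F...

...FT
....F
...F.
..F..
.F...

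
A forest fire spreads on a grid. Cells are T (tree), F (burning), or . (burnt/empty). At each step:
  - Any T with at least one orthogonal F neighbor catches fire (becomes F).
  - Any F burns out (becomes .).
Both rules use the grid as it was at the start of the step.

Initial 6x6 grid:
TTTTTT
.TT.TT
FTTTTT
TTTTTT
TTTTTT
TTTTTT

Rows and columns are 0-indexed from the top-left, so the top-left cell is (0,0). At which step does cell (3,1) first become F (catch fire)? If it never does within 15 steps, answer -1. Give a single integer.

Step 1: cell (3,1)='T' (+2 fires, +1 burnt)
Step 2: cell (3,1)='F' (+4 fires, +2 burnt)
  -> target ignites at step 2
Step 3: cell (3,1)='.' (+6 fires, +4 burnt)
Step 4: cell (3,1)='.' (+6 fires, +6 burnt)
Step 5: cell (3,1)='.' (+6 fires, +6 burnt)
Step 6: cell (3,1)='.' (+5 fires, +6 burnt)
Step 7: cell (3,1)='.' (+3 fires, +5 burnt)
Step 8: cell (3,1)='.' (+1 fires, +3 burnt)
Step 9: cell (3,1)='.' (+0 fires, +1 burnt)
  fire out at step 9

2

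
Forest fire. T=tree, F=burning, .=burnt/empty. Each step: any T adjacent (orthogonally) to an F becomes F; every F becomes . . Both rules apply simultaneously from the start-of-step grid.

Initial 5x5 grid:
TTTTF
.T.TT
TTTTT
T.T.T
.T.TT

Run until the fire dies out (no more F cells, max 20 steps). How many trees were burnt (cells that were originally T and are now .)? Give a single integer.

Answer: 17

Derivation:
Step 1: +2 fires, +1 burnt (F count now 2)
Step 2: +3 fires, +2 burnt (F count now 3)
Step 3: +3 fires, +3 burnt (F count now 3)
Step 4: +4 fires, +3 burnt (F count now 4)
Step 5: +3 fires, +4 burnt (F count now 3)
Step 6: +1 fires, +3 burnt (F count now 1)
Step 7: +1 fires, +1 burnt (F count now 1)
Step 8: +0 fires, +1 burnt (F count now 0)
Fire out after step 8
Initially T: 18, now '.': 24
Total burnt (originally-T cells now '.'): 17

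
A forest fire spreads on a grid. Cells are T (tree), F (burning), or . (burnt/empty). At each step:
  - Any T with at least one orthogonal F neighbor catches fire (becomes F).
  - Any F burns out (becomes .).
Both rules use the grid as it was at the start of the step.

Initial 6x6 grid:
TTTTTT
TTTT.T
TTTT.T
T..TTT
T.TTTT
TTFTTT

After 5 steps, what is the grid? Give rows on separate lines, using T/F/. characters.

Step 1: 3 trees catch fire, 1 burn out
  TTTTTT
  TTTT.T
  TTTT.T
  T..TTT
  T.FTTT
  TF.FTT
Step 2: 3 trees catch fire, 3 burn out
  TTTTTT
  TTTT.T
  TTTT.T
  T..TTT
  T..FTT
  F...FT
Step 3: 4 trees catch fire, 3 burn out
  TTTTTT
  TTTT.T
  TTTT.T
  T..FTT
  F...FT
  .....F
Step 4: 4 trees catch fire, 4 burn out
  TTTTTT
  TTTT.T
  TTTF.T
  F...FT
  .....F
  ......
Step 5: 4 trees catch fire, 4 burn out
  TTTTTT
  TTTF.T
  FTF..T
  .....F
  ......
  ......

TTTTTT
TTTF.T
FTF..T
.....F
......
......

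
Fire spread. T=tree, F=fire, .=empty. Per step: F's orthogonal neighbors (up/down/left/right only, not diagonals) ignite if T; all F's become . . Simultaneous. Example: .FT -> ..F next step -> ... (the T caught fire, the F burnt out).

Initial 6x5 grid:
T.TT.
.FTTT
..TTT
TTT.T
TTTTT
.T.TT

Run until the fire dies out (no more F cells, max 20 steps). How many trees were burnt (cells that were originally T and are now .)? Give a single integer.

Step 1: +1 fires, +1 burnt (F count now 1)
Step 2: +3 fires, +1 burnt (F count now 3)
Step 3: +4 fires, +3 burnt (F count now 4)
Step 4: +3 fires, +4 burnt (F count now 3)
Step 5: +4 fires, +3 burnt (F count now 4)
Step 6: +4 fires, +4 burnt (F count now 4)
Step 7: +1 fires, +4 burnt (F count now 1)
Step 8: +0 fires, +1 burnt (F count now 0)
Fire out after step 8
Initially T: 21, now '.': 29
Total burnt (originally-T cells now '.'): 20

Answer: 20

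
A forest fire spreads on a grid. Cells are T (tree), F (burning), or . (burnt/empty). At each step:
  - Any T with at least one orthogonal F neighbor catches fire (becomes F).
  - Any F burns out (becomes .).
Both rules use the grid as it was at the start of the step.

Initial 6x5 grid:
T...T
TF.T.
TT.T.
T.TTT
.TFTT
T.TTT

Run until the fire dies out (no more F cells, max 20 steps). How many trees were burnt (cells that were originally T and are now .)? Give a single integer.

Answer: 16

Derivation:
Step 1: +6 fires, +2 burnt (F count now 6)
Step 2: +5 fires, +6 burnt (F count now 5)
Step 3: +4 fires, +5 burnt (F count now 4)
Step 4: +1 fires, +4 burnt (F count now 1)
Step 5: +0 fires, +1 burnt (F count now 0)
Fire out after step 5
Initially T: 18, now '.': 28
Total burnt (originally-T cells now '.'): 16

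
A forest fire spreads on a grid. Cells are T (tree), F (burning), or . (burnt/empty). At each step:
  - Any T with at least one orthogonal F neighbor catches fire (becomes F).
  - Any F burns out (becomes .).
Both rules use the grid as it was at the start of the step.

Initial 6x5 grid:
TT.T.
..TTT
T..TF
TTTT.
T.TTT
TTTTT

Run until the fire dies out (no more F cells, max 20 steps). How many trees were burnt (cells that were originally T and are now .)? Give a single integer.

Step 1: +2 fires, +1 burnt (F count now 2)
Step 2: +2 fires, +2 burnt (F count now 2)
Step 3: +4 fires, +2 burnt (F count now 4)
Step 4: +4 fires, +4 burnt (F count now 4)
Step 5: +3 fires, +4 burnt (F count now 3)
Step 6: +3 fires, +3 burnt (F count now 3)
Step 7: +1 fires, +3 burnt (F count now 1)
Step 8: +0 fires, +1 burnt (F count now 0)
Fire out after step 8
Initially T: 21, now '.': 28
Total burnt (originally-T cells now '.'): 19

Answer: 19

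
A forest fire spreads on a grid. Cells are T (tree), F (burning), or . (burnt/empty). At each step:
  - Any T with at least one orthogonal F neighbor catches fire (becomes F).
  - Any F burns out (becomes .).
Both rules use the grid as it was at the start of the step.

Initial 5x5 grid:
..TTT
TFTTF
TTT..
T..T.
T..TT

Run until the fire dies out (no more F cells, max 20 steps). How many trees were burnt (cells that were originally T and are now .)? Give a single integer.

Answer: 11

Derivation:
Step 1: +5 fires, +2 burnt (F count now 5)
Step 2: +4 fires, +5 burnt (F count now 4)
Step 3: +1 fires, +4 burnt (F count now 1)
Step 4: +1 fires, +1 burnt (F count now 1)
Step 5: +0 fires, +1 burnt (F count now 0)
Fire out after step 5
Initially T: 14, now '.': 22
Total burnt (originally-T cells now '.'): 11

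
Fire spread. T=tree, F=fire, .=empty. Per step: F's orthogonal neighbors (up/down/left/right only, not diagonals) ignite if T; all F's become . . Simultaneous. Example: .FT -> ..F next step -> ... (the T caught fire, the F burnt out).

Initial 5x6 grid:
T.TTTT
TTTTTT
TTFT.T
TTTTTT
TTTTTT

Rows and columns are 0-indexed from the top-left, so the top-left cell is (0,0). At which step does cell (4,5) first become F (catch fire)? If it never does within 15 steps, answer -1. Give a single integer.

Step 1: cell (4,5)='T' (+4 fires, +1 burnt)
Step 2: cell (4,5)='T' (+7 fires, +4 burnt)
Step 3: cell (4,5)='T' (+7 fires, +7 burnt)
Step 4: cell (4,5)='T' (+6 fires, +7 burnt)
Step 5: cell (4,5)='F' (+3 fires, +6 burnt)
  -> target ignites at step 5
Step 6: cell (4,5)='.' (+0 fires, +3 burnt)
  fire out at step 6

5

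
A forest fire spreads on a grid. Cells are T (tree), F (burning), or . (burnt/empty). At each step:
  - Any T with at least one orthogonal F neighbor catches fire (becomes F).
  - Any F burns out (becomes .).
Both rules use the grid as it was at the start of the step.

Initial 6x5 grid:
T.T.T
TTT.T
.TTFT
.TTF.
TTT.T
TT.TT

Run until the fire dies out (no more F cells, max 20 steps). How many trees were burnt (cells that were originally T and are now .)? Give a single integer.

Answer: 17

Derivation:
Step 1: +3 fires, +2 burnt (F count now 3)
Step 2: +5 fires, +3 burnt (F count now 5)
Step 3: +4 fires, +5 burnt (F count now 4)
Step 4: +3 fires, +4 burnt (F count now 3)
Step 5: +2 fires, +3 burnt (F count now 2)
Step 6: +0 fires, +2 burnt (F count now 0)
Fire out after step 6
Initially T: 20, now '.': 27
Total burnt (originally-T cells now '.'): 17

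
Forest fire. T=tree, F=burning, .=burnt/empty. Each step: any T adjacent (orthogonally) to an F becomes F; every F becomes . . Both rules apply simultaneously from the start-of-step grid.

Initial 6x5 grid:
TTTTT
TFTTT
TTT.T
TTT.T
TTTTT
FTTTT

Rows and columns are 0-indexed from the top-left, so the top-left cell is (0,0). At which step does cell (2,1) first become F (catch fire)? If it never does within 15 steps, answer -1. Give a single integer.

Step 1: cell (2,1)='F' (+6 fires, +2 burnt)
  -> target ignites at step 1
Step 2: cell (2,1)='.' (+9 fires, +6 burnt)
Step 3: cell (2,1)='.' (+5 fires, +9 burnt)
Step 4: cell (2,1)='.' (+4 fires, +5 burnt)
Step 5: cell (2,1)='.' (+2 fires, +4 burnt)
Step 6: cell (2,1)='.' (+0 fires, +2 burnt)
  fire out at step 6

1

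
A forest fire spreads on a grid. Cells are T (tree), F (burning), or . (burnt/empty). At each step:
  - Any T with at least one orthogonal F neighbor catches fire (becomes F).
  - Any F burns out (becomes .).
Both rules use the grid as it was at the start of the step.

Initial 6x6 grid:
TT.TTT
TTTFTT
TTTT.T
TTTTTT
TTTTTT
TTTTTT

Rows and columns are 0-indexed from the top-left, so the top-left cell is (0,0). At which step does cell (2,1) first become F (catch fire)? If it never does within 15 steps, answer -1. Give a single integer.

Step 1: cell (2,1)='T' (+4 fires, +1 burnt)
Step 2: cell (2,1)='T' (+5 fires, +4 burnt)
Step 3: cell (2,1)='F' (+8 fires, +5 burnt)
  -> target ignites at step 3
Step 4: cell (2,1)='.' (+7 fires, +8 burnt)
Step 5: cell (2,1)='.' (+5 fires, +7 burnt)
Step 6: cell (2,1)='.' (+3 fires, +5 burnt)
Step 7: cell (2,1)='.' (+1 fires, +3 burnt)
Step 8: cell (2,1)='.' (+0 fires, +1 burnt)
  fire out at step 8

3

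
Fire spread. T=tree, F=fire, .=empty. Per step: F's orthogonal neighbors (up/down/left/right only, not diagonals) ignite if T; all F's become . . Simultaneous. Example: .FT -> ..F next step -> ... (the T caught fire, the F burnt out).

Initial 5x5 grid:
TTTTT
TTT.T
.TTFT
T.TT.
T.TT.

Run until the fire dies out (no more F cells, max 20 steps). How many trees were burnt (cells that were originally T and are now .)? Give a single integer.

Step 1: +3 fires, +1 burnt (F count now 3)
Step 2: +5 fires, +3 burnt (F count now 5)
Step 3: +4 fires, +5 burnt (F count now 4)
Step 4: +3 fires, +4 burnt (F count now 3)
Step 5: +1 fires, +3 burnt (F count now 1)
Step 6: +0 fires, +1 burnt (F count now 0)
Fire out after step 6
Initially T: 18, now '.': 23
Total burnt (originally-T cells now '.'): 16

Answer: 16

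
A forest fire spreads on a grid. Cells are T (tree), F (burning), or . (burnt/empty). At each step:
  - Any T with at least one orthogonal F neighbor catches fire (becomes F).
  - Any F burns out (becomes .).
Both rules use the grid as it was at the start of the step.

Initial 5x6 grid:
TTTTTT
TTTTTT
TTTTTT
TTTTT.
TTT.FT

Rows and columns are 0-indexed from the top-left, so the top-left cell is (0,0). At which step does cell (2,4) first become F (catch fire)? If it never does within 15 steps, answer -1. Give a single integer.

Step 1: cell (2,4)='T' (+2 fires, +1 burnt)
Step 2: cell (2,4)='F' (+2 fires, +2 burnt)
  -> target ignites at step 2
Step 3: cell (2,4)='.' (+4 fires, +2 burnt)
Step 4: cell (2,4)='.' (+6 fires, +4 burnt)
Step 5: cell (2,4)='.' (+6 fires, +6 burnt)
Step 6: cell (2,4)='.' (+4 fires, +6 burnt)
Step 7: cell (2,4)='.' (+2 fires, +4 burnt)
Step 8: cell (2,4)='.' (+1 fires, +2 burnt)
Step 9: cell (2,4)='.' (+0 fires, +1 burnt)
  fire out at step 9

2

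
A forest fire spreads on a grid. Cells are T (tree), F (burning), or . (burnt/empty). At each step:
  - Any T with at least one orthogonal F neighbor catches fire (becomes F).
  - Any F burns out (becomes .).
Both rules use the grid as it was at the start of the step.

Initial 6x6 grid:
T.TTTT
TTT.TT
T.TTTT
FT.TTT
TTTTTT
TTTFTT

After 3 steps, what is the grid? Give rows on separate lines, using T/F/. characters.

Step 1: 6 trees catch fire, 2 burn out
  T.TTTT
  TTT.TT
  F.TTTT
  .F.TTT
  FTTFTT
  TTF.FT
Step 2: 8 trees catch fire, 6 burn out
  T.TTTT
  FTT.TT
  ..TTTT
  ...FTT
  .FF.FT
  FF...F
Step 3: 5 trees catch fire, 8 burn out
  F.TTTT
  .FT.TT
  ..TFTT
  ....FT
  .....F
  ......

F.TTTT
.FT.TT
..TFTT
....FT
.....F
......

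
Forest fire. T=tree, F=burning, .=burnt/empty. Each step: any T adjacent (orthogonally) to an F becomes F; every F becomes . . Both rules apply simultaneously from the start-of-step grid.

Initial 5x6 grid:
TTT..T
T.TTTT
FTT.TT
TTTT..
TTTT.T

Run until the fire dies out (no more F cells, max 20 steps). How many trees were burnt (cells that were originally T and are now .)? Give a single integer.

Answer: 21

Derivation:
Step 1: +3 fires, +1 burnt (F count now 3)
Step 2: +4 fires, +3 burnt (F count now 4)
Step 3: +4 fires, +4 burnt (F count now 4)
Step 4: +4 fires, +4 burnt (F count now 4)
Step 5: +2 fires, +4 burnt (F count now 2)
Step 6: +2 fires, +2 burnt (F count now 2)
Step 7: +2 fires, +2 burnt (F count now 2)
Step 8: +0 fires, +2 burnt (F count now 0)
Fire out after step 8
Initially T: 22, now '.': 29
Total burnt (originally-T cells now '.'): 21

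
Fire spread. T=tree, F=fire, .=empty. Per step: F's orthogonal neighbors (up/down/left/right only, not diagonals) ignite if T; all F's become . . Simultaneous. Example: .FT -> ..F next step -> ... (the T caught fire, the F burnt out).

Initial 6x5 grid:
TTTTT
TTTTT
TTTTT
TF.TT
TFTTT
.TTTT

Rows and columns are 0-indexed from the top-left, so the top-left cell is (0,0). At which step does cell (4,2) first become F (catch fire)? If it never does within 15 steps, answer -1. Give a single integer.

Step 1: cell (4,2)='F' (+5 fires, +2 burnt)
  -> target ignites at step 1
Step 2: cell (4,2)='.' (+5 fires, +5 burnt)
Step 3: cell (4,2)='.' (+7 fires, +5 burnt)
Step 4: cell (4,2)='.' (+6 fires, +7 burnt)
Step 5: cell (4,2)='.' (+2 fires, +6 burnt)
Step 6: cell (4,2)='.' (+1 fires, +2 burnt)
Step 7: cell (4,2)='.' (+0 fires, +1 burnt)
  fire out at step 7

1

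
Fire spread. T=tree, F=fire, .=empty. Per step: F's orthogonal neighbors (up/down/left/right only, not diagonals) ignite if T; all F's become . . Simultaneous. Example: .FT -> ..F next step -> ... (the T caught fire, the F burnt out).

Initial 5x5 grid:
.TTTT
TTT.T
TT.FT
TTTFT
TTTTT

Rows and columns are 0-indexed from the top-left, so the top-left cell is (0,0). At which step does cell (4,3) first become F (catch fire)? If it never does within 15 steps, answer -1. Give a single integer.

Step 1: cell (4,3)='F' (+4 fires, +2 burnt)
  -> target ignites at step 1
Step 2: cell (4,3)='.' (+4 fires, +4 burnt)
Step 3: cell (4,3)='.' (+4 fires, +4 burnt)
Step 4: cell (4,3)='.' (+4 fires, +4 burnt)
Step 5: cell (4,3)='.' (+4 fires, +4 burnt)
Step 6: cell (4,3)='.' (+0 fires, +4 burnt)
  fire out at step 6

1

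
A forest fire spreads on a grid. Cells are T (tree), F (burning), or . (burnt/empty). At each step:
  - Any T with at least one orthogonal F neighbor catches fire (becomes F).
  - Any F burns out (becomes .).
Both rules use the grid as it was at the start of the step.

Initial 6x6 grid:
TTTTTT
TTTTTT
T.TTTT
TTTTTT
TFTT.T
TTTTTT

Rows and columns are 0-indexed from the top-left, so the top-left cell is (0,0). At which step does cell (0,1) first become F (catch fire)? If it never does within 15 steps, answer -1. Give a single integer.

Step 1: cell (0,1)='T' (+4 fires, +1 burnt)
Step 2: cell (0,1)='T' (+5 fires, +4 burnt)
Step 3: cell (0,1)='T' (+4 fires, +5 burnt)
Step 4: cell (0,1)='T' (+5 fires, +4 burnt)
Step 5: cell (0,1)='T' (+7 fires, +5 burnt)
Step 6: cell (0,1)='F' (+5 fires, +7 burnt)
  -> target ignites at step 6
Step 7: cell (0,1)='.' (+2 fires, +5 burnt)
Step 8: cell (0,1)='.' (+1 fires, +2 burnt)
Step 9: cell (0,1)='.' (+0 fires, +1 burnt)
  fire out at step 9

6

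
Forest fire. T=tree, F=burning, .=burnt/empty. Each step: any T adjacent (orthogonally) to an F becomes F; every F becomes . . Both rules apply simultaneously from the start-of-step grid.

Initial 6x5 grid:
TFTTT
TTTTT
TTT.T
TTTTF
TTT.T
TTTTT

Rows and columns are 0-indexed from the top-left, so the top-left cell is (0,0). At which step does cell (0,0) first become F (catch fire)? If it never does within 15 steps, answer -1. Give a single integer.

Step 1: cell (0,0)='F' (+6 fires, +2 burnt)
  -> target ignites at step 1
Step 2: cell (0,0)='.' (+7 fires, +6 burnt)
Step 3: cell (0,0)='.' (+7 fires, +7 burnt)
Step 4: cell (0,0)='.' (+3 fires, +7 burnt)
Step 5: cell (0,0)='.' (+2 fires, +3 burnt)
Step 6: cell (0,0)='.' (+1 fires, +2 burnt)
Step 7: cell (0,0)='.' (+0 fires, +1 burnt)
  fire out at step 7

1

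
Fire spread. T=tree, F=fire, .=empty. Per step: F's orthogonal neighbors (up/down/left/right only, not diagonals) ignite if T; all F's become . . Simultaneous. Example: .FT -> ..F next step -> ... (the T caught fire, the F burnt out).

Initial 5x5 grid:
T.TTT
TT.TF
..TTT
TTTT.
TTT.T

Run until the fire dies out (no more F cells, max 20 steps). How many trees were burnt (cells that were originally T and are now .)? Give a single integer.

Answer: 14

Derivation:
Step 1: +3 fires, +1 burnt (F count now 3)
Step 2: +2 fires, +3 burnt (F count now 2)
Step 3: +3 fires, +2 burnt (F count now 3)
Step 4: +1 fires, +3 burnt (F count now 1)
Step 5: +2 fires, +1 burnt (F count now 2)
Step 6: +2 fires, +2 burnt (F count now 2)
Step 7: +1 fires, +2 burnt (F count now 1)
Step 8: +0 fires, +1 burnt (F count now 0)
Fire out after step 8
Initially T: 18, now '.': 21
Total burnt (originally-T cells now '.'): 14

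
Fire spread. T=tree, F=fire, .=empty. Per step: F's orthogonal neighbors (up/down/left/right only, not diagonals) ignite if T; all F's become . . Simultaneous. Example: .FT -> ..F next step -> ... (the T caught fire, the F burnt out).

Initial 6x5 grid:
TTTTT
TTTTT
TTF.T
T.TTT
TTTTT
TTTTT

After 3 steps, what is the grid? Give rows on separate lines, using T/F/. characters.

Step 1: 3 trees catch fire, 1 burn out
  TTTTT
  TTFTT
  TF..T
  T.FTT
  TTTTT
  TTTTT
Step 2: 6 trees catch fire, 3 burn out
  TTFTT
  TF.FT
  F...T
  T..FT
  TTFTT
  TTTTT
Step 3: 9 trees catch fire, 6 burn out
  TF.FT
  F...F
  ....T
  F...F
  TF.FT
  TTFTT

TF.FT
F...F
....T
F...F
TF.FT
TTFTT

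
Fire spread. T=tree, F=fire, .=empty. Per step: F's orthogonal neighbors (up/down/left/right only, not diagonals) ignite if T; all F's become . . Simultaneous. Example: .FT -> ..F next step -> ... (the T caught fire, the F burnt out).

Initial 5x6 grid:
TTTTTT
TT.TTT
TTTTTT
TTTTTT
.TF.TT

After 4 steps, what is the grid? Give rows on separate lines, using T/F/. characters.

Step 1: 2 trees catch fire, 1 burn out
  TTTTTT
  TT.TTT
  TTTTTT
  TTFTTT
  .F..TT
Step 2: 3 trees catch fire, 2 burn out
  TTTTTT
  TT.TTT
  TTFTTT
  TF.FTT
  ....TT
Step 3: 4 trees catch fire, 3 burn out
  TTTTTT
  TT.TTT
  TF.FTT
  F...FT
  ....TT
Step 4: 6 trees catch fire, 4 burn out
  TTTTTT
  TF.FTT
  F...FT
  .....F
  ....FT

TTTTTT
TF.FTT
F...FT
.....F
....FT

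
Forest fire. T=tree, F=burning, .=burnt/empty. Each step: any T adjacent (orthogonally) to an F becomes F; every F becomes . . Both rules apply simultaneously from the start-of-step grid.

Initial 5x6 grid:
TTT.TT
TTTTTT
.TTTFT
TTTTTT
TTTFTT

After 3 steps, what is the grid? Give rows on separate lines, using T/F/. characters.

Step 1: 7 trees catch fire, 2 burn out
  TTT.TT
  TTTTFT
  .TTF.F
  TTTFFT
  TTF.FT
Step 2: 8 trees catch fire, 7 burn out
  TTT.FT
  TTTF.F
  .TF...
  TTF..F
  TF...F
Step 3: 5 trees catch fire, 8 burn out
  TTT..F
  TTF...
  .F....
  TF....
  F.....

TTT..F
TTF...
.F....
TF....
F.....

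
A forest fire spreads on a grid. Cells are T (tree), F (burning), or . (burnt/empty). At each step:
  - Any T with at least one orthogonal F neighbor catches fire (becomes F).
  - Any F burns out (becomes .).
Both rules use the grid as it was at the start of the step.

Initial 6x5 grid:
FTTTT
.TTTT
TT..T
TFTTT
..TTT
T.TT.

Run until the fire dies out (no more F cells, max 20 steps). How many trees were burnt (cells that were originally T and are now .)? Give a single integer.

Step 1: +4 fires, +2 burnt (F count now 4)
Step 2: +5 fires, +4 burnt (F count now 5)
Step 3: +5 fires, +5 burnt (F count now 5)
Step 4: +5 fires, +5 burnt (F count now 5)
Step 5: +1 fires, +5 burnt (F count now 1)
Step 6: +0 fires, +1 burnt (F count now 0)
Fire out after step 6
Initially T: 21, now '.': 29
Total burnt (originally-T cells now '.'): 20

Answer: 20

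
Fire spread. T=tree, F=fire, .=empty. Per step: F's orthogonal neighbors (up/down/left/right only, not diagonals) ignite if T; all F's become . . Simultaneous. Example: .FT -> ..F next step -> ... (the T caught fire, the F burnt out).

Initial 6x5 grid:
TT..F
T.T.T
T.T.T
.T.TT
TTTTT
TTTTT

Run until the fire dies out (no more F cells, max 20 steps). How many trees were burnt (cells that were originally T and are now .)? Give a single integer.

Answer: 15

Derivation:
Step 1: +1 fires, +1 burnt (F count now 1)
Step 2: +1 fires, +1 burnt (F count now 1)
Step 3: +1 fires, +1 burnt (F count now 1)
Step 4: +2 fires, +1 burnt (F count now 2)
Step 5: +2 fires, +2 burnt (F count now 2)
Step 6: +2 fires, +2 burnt (F count now 2)
Step 7: +2 fires, +2 burnt (F count now 2)
Step 8: +3 fires, +2 burnt (F count now 3)
Step 9: +1 fires, +3 burnt (F count now 1)
Step 10: +0 fires, +1 burnt (F count now 0)
Fire out after step 10
Initially T: 21, now '.': 24
Total burnt (originally-T cells now '.'): 15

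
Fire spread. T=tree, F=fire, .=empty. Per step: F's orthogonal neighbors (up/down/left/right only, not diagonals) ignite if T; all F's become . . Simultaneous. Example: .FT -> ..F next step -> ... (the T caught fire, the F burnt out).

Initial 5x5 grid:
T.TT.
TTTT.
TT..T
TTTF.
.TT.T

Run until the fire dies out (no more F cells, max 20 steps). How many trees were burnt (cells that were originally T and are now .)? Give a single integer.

Answer: 14

Derivation:
Step 1: +1 fires, +1 burnt (F count now 1)
Step 2: +2 fires, +1 burnt (F count now 2)
Step 3: +3 fires, +2 burnt (F count now 3)
Step 4: +2 fires, +3 burnt (F count now 2)
Step 5: +2 fires, +2 burnt (F count now 2)
Step 6: +3 fires, +2 burnt (F count now 3)
Step 7: +1 fires, +3 burnt (F count now 1)
Step 8: +0 fires, +1 burnt (F count now 0)
Fire out after step 8
Initially T: 16, now '.': 23
Total burnt (originally-T cells now '.'): 14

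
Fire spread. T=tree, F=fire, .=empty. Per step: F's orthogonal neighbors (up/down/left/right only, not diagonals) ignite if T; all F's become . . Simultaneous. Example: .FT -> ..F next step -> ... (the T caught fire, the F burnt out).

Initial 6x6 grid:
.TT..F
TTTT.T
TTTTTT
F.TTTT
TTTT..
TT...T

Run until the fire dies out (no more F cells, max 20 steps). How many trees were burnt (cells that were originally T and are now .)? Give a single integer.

Step 1: +3 fires, +2 burnt (F count now 3)
Step 2: +5 fires, +3 burnt (F count now 5)
Step 3: +6 fires, +5 burnt (F count now 6)
Step 4: +6 fires, +6 burnt (F count now 6)
Step 5: +3 fires, +6 burnt (F count now 3)
Step 6: +0 fires, +3 burnt (F count now 0)
Fire out after step 6
Initially T: 24, now '.': 35
Total burnt (originally-T cells now '.'): 23

Answer: 23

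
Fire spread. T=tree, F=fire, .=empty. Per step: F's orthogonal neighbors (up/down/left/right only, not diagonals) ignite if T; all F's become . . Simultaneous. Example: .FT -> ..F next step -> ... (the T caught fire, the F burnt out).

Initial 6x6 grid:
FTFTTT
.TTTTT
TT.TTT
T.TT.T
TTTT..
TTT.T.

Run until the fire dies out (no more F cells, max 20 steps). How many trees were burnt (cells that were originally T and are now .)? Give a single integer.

Step 1: +3 fires, +2 burnt (F count now 3)
Step 2: +3 fires, +3 burnt (F count now 3)
Step 3: +4 fires, +3 burnt (F count now 4)
Step 4: +4 fires, +4 burnt (F count now 4)
Step 5: +4 fires, +4 burnt (F count now 4)
Step 6: +3 fires, +4 burnt (F count now 3)
Step 7: +3 fires, +3 burnt (F count now 3)
Step 8: +1 fires, +3 burnt (F count now 1)
Step 9: +0 fires, +1 burnt (F count now 0)
Fire out after step 9
Initially T: 26, now '.': 35
Total burnt (originally-T cells now '.'): 25

Answer: 25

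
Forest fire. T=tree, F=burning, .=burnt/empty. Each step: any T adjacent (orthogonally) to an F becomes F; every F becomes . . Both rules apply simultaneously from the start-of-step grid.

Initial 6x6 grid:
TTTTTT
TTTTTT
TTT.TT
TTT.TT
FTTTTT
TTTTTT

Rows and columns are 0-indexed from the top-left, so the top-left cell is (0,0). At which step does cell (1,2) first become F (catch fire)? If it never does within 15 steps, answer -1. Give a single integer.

Step 1: cell (1,2)='T' (+3 fires, +1 burnt)
Step 2: cell (1,2)='T' (+4 fires, +3 burnt)
Step 3: cell (1,2)='T' (+5 fires, +4 burnt)
Step 4: cell (1,2)='T' (+5 fires, +5 burnt)
Step 5: cell (1,2)='F' (+5 fires, +5 burnt)
  -> target ignites at step 5
Step 6: cell (1,2)='.' (+5 fires, +5 burnt)
Step 7: cell (1,2)='.' (+3 fires, +5 burnt)
Step 8: cell (1,2)='.' (+2 fires, +3 burnt)
Step 9: cell (1,2)='.' (+1 fires, +2 burnt)
Step 10: cell (1,2)='.' (+0 fires, +1 burnt)
  fire out at step 10

5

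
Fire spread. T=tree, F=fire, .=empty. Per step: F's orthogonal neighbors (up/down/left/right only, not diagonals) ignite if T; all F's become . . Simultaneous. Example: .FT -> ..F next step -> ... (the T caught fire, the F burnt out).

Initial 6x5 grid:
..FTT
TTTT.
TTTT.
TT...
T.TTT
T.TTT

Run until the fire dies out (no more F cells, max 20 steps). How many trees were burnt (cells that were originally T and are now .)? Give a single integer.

Answer: 14

Derivation:
Step 1: +2 fires, +1 burnt (F count now 2)
Step 2: +4 fires, +2 burnt (F count now 4)
Step 3: +3 fires, +4 burnt (F count now 3)
Step 4: +2 fires, +3 burnt (F count now 2)
Step 5: +1 fires, +2 burnt (F count now 1)
Step 6: +1 fires, +1 burnt (F count now 1)
Step 7: +1 fires, +1 burnt (F count now 1)
Step 8: +0 fires, +1 burnt (F count now 0)
Fire out after step 8
Initially T: 20, now '.': 24
Total burnt (originally-T cells now '.'): 14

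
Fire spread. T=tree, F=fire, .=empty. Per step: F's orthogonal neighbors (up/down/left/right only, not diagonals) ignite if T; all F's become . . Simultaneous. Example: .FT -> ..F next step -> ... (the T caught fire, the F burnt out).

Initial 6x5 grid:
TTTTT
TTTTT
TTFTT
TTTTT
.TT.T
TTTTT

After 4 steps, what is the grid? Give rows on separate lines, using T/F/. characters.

Step 1: 4 trees catch fire, 1 burn out
  TTTTT
  TTFTT
  TF.FT
  TTFTT
  .TT.T
  TTTTT
Step 2: 8 trees catch fire, 4 burn out
  TTFTT
  TF.FT
  F...F
  TF.FT
  .TF.T
  TTTTT
Step 3: 8 trees catch fire, 8 burn out
  TF.FT
  F...F
  .....
  F...F
  .F..T
  TTFTT
Step 4: 5 trees catch fire, 8 burn out
  F...F
  .....
  .....
  .....
  ....F
  TF.FT

F...F
.....
.....
.....
....F
TF.FT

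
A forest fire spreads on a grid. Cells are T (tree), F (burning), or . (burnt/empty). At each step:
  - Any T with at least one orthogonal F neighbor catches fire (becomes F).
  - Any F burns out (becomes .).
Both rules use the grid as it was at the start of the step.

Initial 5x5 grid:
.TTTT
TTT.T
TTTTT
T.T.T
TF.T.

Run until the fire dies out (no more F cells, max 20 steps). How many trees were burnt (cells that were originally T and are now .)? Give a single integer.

Step 1: +1 fires, +1 burnt (F count now 1)
Step 2: +1 fires, +1 burnt (F count now 1)
Step 3: +1 fires, +1 burnt (F count now 1)
Step 4: +2 fires, +1 burnt (F count now 2)
Step 5: +2 fires, +2 burnt (F count now 2)
Step 6: +4 fires, +2 burnt (F count now 4)
Step 7: +2 fires, +4 burnt (F count now 2)
Step 8: +3 fires, +2 burnt (F count now 3)
Step 9: +1 fires, +3 burnt (F count now 1)
Step 10: +0 fires, +1 burnt (F count now 0)
Fire out after step 10
Initially T: 18, now '.': 24
Total burnt (originally-T cells now '.'): 17

Answer: 17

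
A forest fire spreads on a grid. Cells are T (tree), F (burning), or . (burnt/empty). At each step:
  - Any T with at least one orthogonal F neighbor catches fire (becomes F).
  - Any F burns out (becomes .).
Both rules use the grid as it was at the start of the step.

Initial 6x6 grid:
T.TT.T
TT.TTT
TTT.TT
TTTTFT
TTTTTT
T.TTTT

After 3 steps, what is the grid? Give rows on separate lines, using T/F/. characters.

Step 1: 4 trees catch fire, 1 burn out
  T.TT.T
  TT.TTT
  TTT.FT
  TTTF.F
  TTTTFT
  T.TTTT
Step 2: 6 trees catch fire, 4 burn out
  T.TT.T
  TT.TFT
  TTT..F
  TTF...
  TTTF.F
  T.TTFT
Step 3: 7 trees catch fire, 6 burn out
  T.TT.T
  TT.F.F
  TTF...
  TF....
  TTF...
  T.TF.F

T.TT.T
TT.F.F
TTF...
TF....
TTF...
T.TF.F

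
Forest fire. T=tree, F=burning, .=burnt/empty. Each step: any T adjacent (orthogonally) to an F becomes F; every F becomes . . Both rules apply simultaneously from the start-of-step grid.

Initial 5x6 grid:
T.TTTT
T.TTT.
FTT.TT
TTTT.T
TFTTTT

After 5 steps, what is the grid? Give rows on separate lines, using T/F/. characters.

Step 1: 6 trees catch fire, 2 burn out
  T.TTTT
  F.TTT.
  .FT.TT
  FFTT.T
  F.FTTT
Step 2: 4 trees catch fire, 6 burn out
  F.TTTT
  ..TTT.
  ..F.TT
  ..FT.T
  ...FTT
Step 3: 3 trees catch fire, 4 burn out
  ..TTTT
  ..FTT.
  ....TT
  ...F.T
  ....FT
Step 4: 3 trees catch fire, 3 burn out
  ..FTTT
  ...FT.
  ....TT
  .....T
  .....F
Step 5: 3 trees catch fire, 3 burn out
  ...FTT
  ....F.
  ....TT
  .....F
  ......

...FTT
....F.
....TT
.....F
......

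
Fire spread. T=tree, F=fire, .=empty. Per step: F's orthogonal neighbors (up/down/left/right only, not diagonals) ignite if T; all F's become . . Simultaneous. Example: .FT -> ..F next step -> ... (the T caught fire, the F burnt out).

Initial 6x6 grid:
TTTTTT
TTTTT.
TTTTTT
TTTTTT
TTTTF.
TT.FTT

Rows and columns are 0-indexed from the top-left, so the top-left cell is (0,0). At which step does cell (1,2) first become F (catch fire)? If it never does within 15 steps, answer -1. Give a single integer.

Step 1: cell (1,2)='T' (+3 fires, +2 burnt)
Step 2: cell (1,2)='T' (+5 fires, +3 burnt)
Step 3: cell (1,2)='T' (+5 fires, +5 burnt)
Step 4: cell (1,2)='T' (+6 fires, +5 burnt)
Step 5: cell (1,2)='F' (+6 fires, +6 burnt)
  -> target ignites at step 5
Step 6: cell (1,2)='.' (+3 fires, +6 burnt)
Step 7: cell (1,2)='.' (+2 fires, +3 burnt)
Step 8: cell (1,2)='.' (+1 fires, +2 burnt)
Step 9: cell (1,2)='.' (+0 fires, +1 burnt)
  fire out at step 9

5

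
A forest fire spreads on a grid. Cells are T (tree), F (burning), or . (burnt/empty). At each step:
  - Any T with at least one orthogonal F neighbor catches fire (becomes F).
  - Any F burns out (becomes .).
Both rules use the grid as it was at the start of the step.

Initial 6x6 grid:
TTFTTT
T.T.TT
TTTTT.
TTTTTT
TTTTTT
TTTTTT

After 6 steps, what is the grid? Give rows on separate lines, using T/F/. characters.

Step 1: 3 trees catch fire, 1 burn out
  TF.FTT
  T.F.TT
  TTTTT.
  TTTTTT
  TTTTTT
  TTTTTT
Step 2: 3 trees catch fire, 3 burn out
  F...FT
  T...TT
  TTFTT.
  TTTTTT
  TTTTTT
  TTTTTT
Step 3: 6 trees catch fire, 3 burn out
  .....F
  F...FT
  TF.FT.
  TTFTTT
  TTTTTT
  TTTTTT
Step 4: 6 trees catch fire, 6 burn out
  ......
  .....F
  F...F.
  TF.FTT
  TTFTTT
  TTTTTT
Step 5: 5 trees catch fire, 6 burn out
  ......
  ......
  ......
  F...FT
  TF.FTT
  TTFTTT
Step 6: 5 trees catch fire, 5 burn out
  ......
  ......
  ......
  .....F
  F...FT
  TF.FTT

......
......
......
.....F
F...FT
TF.FTT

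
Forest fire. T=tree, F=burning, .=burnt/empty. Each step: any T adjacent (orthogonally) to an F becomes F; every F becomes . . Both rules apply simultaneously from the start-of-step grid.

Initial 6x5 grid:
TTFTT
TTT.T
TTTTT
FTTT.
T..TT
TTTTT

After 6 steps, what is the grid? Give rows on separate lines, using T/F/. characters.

Step 1: 6 trees catch fire, 2 burn out
  TF.FT
  TTF.T
  FTTTT
  .FTT.
  F..TT
  TTTTT
Step 2: 8 trees catch fire, 6 burn out
  F...F
  FF..T
  .FFTT
  ..FT.
  ...TT
  FTTTT
Step 3: 4 trees catch fire, 8 burn out
  .....
  ....F
  ...FT
  ...F.
  ...TT
  .FTTT
Step 4: 3 trees catch fire, 4 burn out
  .....
  .....
  ....F
  .....
  ...FT
  ..FTT
Step 5: 2 trees catch fire, 3 burn out
  .....
  .....
  .....
  .....
  ....F
  ...FT
Step 6: 1 trees catch fire, 2 burn out
  .....
  .....
  .....
  .....
  .....
  ....F

.....
.....
.....
.....
.....
....F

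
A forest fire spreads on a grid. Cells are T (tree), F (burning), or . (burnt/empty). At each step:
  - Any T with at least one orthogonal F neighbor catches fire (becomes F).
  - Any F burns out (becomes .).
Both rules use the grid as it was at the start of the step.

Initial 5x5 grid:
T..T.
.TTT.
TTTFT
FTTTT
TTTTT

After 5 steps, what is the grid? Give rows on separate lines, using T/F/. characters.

Step 1: 7 trees catch fire, 2 burn out
  T..T.
  .TTF.
  FTF.F
  .FTFT
  FTTTT
Step 2: 7 trees catch fire, 7 burn out
  T..F.
  .TF..
  .F...
  ..F.F
  .FTFT
Step 3: 3 trees catch fire, 7 burn out
  T....
  .F...
  .....
  .....
  ..F.F
Step 4: 0 trees catch fire, 3 burn out
  T....
  .....
  .....
  .....
  .....
Step 5: 0 trees catch fire, 0 burn out
  T....
  .....
  .....
  .....
  .....

T....
.....
.....
.....
.....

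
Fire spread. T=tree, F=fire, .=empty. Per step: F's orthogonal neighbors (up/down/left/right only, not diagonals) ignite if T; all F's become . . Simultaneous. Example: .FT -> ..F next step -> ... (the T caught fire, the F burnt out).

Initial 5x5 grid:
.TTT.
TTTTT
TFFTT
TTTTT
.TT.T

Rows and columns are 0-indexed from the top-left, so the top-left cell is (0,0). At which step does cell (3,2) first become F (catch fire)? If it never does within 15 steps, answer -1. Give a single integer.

Step 1: cell (3,2)='F' (+6 fires, +2 burnt)
  -> target ignites at step 1
Step 2: cell (3,2)='.' (+9 fires, +6 burnt)
Step 3: cell (3,2)='.' (+3 fires, +9 burnt)
Step 4: cell (3,2)='.' (+1 fires, +3 burnt)
Step 5: cell (3,2)='.' (+0 fires, +1 burnt)
  fire out at step 5

1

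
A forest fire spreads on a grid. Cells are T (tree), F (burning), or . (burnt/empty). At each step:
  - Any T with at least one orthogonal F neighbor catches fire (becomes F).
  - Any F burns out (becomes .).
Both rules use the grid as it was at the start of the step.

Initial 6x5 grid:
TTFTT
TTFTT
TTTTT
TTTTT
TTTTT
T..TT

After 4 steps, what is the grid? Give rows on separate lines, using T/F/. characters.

Step 1: 5 trees catch fire, 2 burn out
  TF.FT
  TF.FT
  TTFTT
  TTTTT
  TTTTT
  T..TT
Step 2: 7 trees catch fire, 5 burn out
  F...F
  F...F
  TF.FT
  TTFTT
  TTTTT
  T..TT
Step 3: 5 trees catch fire, 7 burn out
  .....
  .....
  F...F
  TF.FT
  TTFTT
  T..TT
Step 4: 4 trees catch fire, 5 burn out
  .....
  .....
  .....
  F...F
  TF.FT
  T..TT

.....
.....
.....
F...F
TF.FT
T..TT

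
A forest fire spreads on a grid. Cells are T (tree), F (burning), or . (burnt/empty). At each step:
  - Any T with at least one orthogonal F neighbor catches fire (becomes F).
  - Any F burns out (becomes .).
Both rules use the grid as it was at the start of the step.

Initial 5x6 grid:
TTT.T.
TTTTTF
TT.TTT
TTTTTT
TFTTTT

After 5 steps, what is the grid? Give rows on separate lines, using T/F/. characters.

Step 1: 5 trees catch fire, 2 burn out
  TTT.T.
  TTTTF.
  TT.TTF
  TFTTTT
  F.FTTT
Step 2: 8 trees catch fire, 5 burn out
  TTT.F.
  TTTF..
  TF.TF.
  F.FTTF
  ...FTT
Step 3: 8 trees catch fire, 8 burn out
  TTT...
  TFF...
  F..F..
  ...FF.
  ....FF
Step 4: 3 trees catch fire, 8 burn out
  TFF...
  F.....
  ......
  ......
  ......
Step 5: 1 trees catch fire, 3 burn out
  F.....
  ......
  ......
  ......
  ......

F.....
......
......
......
......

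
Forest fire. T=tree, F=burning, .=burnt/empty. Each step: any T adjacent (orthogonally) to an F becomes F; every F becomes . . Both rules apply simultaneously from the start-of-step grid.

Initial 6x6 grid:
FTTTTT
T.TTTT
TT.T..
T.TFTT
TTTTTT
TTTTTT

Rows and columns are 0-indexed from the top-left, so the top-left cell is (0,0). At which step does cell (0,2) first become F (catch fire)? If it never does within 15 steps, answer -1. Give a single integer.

Step 1: cell (0,2)='T' (+6 fires, +2 burnt)
Step 2: cell (0,2)='F' (+7 fires, +6 burnt)
  -> target ignites at step 2
Step 3: cell (0,2)='.' (+9 fires, +7 burnt)
Step 4: cell (0,2)='.' (+5 fires, +9 burnt)
Step 5: cell (0,2)='.' (+2 fires, +5 burnt)
Step 6: cell (0,2)='.' (+0 fires, +2 burnt)
  fire out at step 6

2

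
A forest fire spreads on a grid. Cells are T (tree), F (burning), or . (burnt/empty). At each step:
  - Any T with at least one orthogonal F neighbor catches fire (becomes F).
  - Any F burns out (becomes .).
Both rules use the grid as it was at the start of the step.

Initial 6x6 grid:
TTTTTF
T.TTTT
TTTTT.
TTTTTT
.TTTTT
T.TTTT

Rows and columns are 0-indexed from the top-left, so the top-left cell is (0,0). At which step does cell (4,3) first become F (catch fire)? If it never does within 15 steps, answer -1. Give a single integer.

Step 1: cell (4,3)='T' (+2 fires, +1 burnt)
Step 2: cell (4,3)='T' (+2 fires, +2 burnt)
Step 3: cell (4,3)='T' (+3 fires, +2 burnt)
Step 4: cell (4,3)='T' (+4 fires, +3 burnt)
Step 5: cell (4,3)='T' (+5 fires, +4 burnt)
Step 6: cell (4,3)='F' (+6 fires, +5 burnt)
  -> target ignites at step 6
Step 7: cell (4,3)='.' (+5 fires, +6 burnt)
Step 8: cell (4,3)='.' (+3 fires, +5 burnt)
Step 9: cell (4,3)='.' (+0 fires, +3 burnt)
  fire out at step 9

6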